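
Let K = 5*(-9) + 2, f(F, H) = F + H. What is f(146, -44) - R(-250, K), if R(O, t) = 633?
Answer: -531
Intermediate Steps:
K = -43 (K = -45 + 2 = -43)
f(146, -44) - R(-250, K) = (146 - 44) - 1*633 = 102 - 633 = -531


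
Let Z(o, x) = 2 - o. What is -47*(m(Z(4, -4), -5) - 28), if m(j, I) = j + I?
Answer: 1645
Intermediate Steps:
m(j, I) = I + j
-47*(m(Z(4, -4), -5) - 28) = -47*((-5 + (2 - 1*4)) - 28) = -47*((-5 + (2 - 4)) - 28) = -47*((-5 - 2) - 28) = -47*(-7 - 28) = -47*(-35) = 1645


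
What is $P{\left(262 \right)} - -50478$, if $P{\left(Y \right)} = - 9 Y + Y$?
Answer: $48382$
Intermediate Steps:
$P{\left(Y \right)} = - 8 Y$
$P{\left(262 \right)} - -50478 = \left(-8\right) 262 - -50478 = -2096 + 50478 = 48382$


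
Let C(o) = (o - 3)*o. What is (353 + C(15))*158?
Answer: 84214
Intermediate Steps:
C(o) = o*(-3 + o) (C(o) = (-3 + o)*o = o*(-3 + o))
(353 + C(15))*158 = (353 + 15*(-3 + 15))*158 = (353 + 15*12)*158 = (353 + 180)*158 = 533*158 = 84214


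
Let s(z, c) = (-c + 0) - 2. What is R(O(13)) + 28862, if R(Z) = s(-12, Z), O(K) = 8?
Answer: 28852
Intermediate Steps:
s(z, c) = -2 - c (s(z, c) = -c - 2 = -2 - c)
R(Z) = -2 - Z
R(O(13)) + 28862 = (-2 - 1*8) + 28862 = (-2 - 8) + 28862 = -10 + 28862 = 28852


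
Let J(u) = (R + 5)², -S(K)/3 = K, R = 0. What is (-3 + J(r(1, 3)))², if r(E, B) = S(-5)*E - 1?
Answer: 484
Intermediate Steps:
S(K) = -3*K
r(E, B) = -1 + 15*E (r(E, B) = (-3*(-5))*E - 1 = 15*E - 1 = -1 + 15*E)
J(u) = 25 (J(u) = (0 + 5)² = 5² = 25)
(-3 + J(r(1, 3)))² = (-3 + 25)² = 22² = 484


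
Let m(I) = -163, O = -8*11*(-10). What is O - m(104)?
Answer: 1043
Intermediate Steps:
O = 880 (O = -88*(-10) = 880)
O - m(104) = 880 - 1*(-163) = 880 + 163 = 1043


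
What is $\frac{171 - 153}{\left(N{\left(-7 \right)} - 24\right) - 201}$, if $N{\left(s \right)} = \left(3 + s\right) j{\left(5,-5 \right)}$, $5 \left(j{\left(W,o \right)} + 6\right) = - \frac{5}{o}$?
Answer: $- \frac{90}{1009} \approx -0.089197$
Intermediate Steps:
$j{\left(W,o \right)} = -6 - \frac{1}{o}$ ($j{\left(W,o \right)} = -6 + \frac{\left(-5\right) \frac{1}{o}}{5} = -6 - \frac{1}{o}$)
$N{\left(s \right)} = - \frac{87}{5} - \frac{29 s}{5}$ ($N{\left(s \right)} = \left(3 + s\right) \left(-6 - \frac{1}{-5}\right) = \left(3 + s\right) \left(-6 - - \frac{1}{5}\right) = \left(3 + s\right) \left(-6 + \frac{1}{5}\right) = \left(3 + s\right) \left(- \frac{29}{5}\right) = - \frac{87}{5} - \frac{29 s}{5}$)
$\frac{171 - 153}{\left(N{\left(-7 \right)} - 24\right) - 201} = \frac{171 - 153}{\left(\left(- \frac{87}{5} - - \frac{203}{5}\right) - 24\right) - 201} = \frac{18}{\left(\left(- \frac{87}{5} + \frac{203}{5}\right) - 24\right) - 201} = \frac{18}{\left(\frac{116}{5} - 24\right) - 201} = \frac{18}{- \frac{4}{5} - 201} = \frac{18}{- \frac{1009}{5}} = 18 \left(- \frac{5}{1009}\right) = - \frac{90}{1009}$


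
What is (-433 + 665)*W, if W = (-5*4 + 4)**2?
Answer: 59392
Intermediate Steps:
W = 256 (W = (-20 + 4)**2 = (-16)**2 = 256)
(-433 + 665)*W = (-433 + 665)*256 = 232*256 = 59392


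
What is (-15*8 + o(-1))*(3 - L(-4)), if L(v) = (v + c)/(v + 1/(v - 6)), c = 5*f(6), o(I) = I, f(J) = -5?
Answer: 20207/41 ≈ 492.85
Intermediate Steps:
c = -25 (c = 5*(-5) = -25)
L(v) = (-25 + v)/(v + 1/(-6 + v)) (L(v) = (v - 25)/(v + 1/(v - 6)) = (-25 + v)/(v + 1/(-6 + v)))
(-15*8 + o(-1))*(3 - L(-4)) = (-15*8 - 1)*(3 - (150 + (-4)² - 31*(-4))/(1 + (-4)² - 6*(-4))) = (-120 - 1)*(3 - (150 + 16 + 124)/(1 + 16 + 24)) = -121*(3 - 290/41) = -121*(-167/41) = 20207/41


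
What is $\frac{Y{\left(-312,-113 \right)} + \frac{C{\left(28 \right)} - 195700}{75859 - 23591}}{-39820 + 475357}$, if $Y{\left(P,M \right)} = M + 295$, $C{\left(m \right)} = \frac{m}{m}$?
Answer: $\frac{9317077}{22764647916} \approx 0.00040928$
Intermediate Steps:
$C{\left(m \right)} = 1$
$Y{\left(P,M \right)} = 295 + M$
$\frac{Y{\left(-312,-113 \right)} + \frac{C{\left(28 \right)} - 195700}{75859 - 23591}}{-39820 + 475357} = \frac{\left(295 - 113\right) + \frac{1 - 195700}{75859 - 23591}}{-39820 + 475357} = \frac{182 - \frac{195699}{52268}}{435537} = \left(182 - \frac{195699}{52268}\right) \frac{1}{435537} = \frac{9317077}{52268} \cdot \frac{1}{435537} = \frac{9317077}{22764647916}$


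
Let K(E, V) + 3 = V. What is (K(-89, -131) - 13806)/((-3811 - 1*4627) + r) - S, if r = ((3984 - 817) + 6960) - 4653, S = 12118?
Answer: -8975953/741 ≈ -12113.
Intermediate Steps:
K(E, V) = -3 + V
r = 5474 (r = (3167 + 6960) - 4653 = 10127 - 4653 = 5474)
(K(-89, -131) - 13806)/((-3811 - 1*4627) + r) - S = ((-3 - 131) - 13806)/((-3811 - 1*4627) + 5474) - 1*12118 = (-134 - 13806)/((-3811 - 4627) + 5474) - 12118 = -13940/(-8438 + 5474) - 12118 = -13940/(-2964) - 12118 = -13940*(-1/2964) - 12118 = 3485/741 - 12118 = -8975953/741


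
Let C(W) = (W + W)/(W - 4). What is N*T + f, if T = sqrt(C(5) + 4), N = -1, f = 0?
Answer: -sqrt(14) ≈ -3.7417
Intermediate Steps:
C(W) = 2*W/(-4 + W) (C(W) = (2*W)/(-4 + W) = 2*W/(-4 + W))
T = sqrt(14) (T = sqrt(2*5/(-4 + 5) + 4) = sqrt(2*5/1 + 4) = sqrt(2*5*1 + 4) = sqrt(10 + 4) = sqrt(14) ≈ 3.7417)
N*T + f = -sqrt(14) + 0 = -sqrt(14)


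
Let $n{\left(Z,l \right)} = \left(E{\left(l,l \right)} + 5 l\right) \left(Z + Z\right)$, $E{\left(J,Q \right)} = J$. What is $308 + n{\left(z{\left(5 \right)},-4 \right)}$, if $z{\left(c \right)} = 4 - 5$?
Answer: $356$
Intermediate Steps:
$z{\left(c \right)} = -1$
$n{\left(Z,l \right)} = 12 Z l$ ($n{\left(Z,l \right)} = \left(l + 5 l\right) \left(Z + Z\right) = 6 l 2 Z = 12 Z l$)
$308 + n{\left(z{\left(5 \right)},-4 \right)} = 308 + 12 \left(-1\right) \left(-4\right) = 308 + 48 = 356$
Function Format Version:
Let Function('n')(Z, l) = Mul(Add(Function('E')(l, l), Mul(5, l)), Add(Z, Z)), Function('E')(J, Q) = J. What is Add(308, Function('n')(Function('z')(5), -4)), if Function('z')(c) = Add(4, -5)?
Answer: 356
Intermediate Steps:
Function('z')(c) = -1
Function('n')(Z, l) = Mul(12, Z, l) (Function('n')(Z, l) = Mul(Add(l, Mul(5, l)), Add(Z, Z)) = Mul(Mul(6, l), Mul(2, Z)) = Mul(12, Z, l))
Add(308, Function('n')(Function('z')(5), -4)) = Add(308, Mul(12, -1, -4)) = Add(308, 48) = 356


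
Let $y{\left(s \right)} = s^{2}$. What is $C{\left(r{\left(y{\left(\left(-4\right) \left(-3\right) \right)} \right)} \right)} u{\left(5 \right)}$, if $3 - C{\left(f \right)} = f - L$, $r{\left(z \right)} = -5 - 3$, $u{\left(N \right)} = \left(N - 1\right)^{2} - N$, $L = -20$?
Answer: $-99$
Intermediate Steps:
$u{\left(N \right)} = \left(-1 + N\right)^{2} - N$
$r{\left(z \right)} = -8$ ($r{\left(z \right)} = -5 - 3 = -8$)
$C{\left(f \right)} = -17 - f$ ($C{\left(f \right)} = 3 - \left(f - -20\right) = 3 - \left(f + 20\right) = 3 - \left(20 + f\right) = -17 - f$)
$C{\left(r{\left(y{\left(\left(-4\right) \left(-3\right) \right)} \right)} \right)} u{\left(5 \right)} = \left(-17 - -8\right) \left(\left(-1 + 5\right)^{2} - 5\right) = \left(-17 + 8\right) \left(4^{2} - 5\right) = - 9 \left(16 - 5\right) = \left(-9\right) 11 = -99$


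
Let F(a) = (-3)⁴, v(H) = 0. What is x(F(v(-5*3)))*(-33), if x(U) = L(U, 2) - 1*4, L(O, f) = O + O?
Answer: -5214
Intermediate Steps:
L(O, f) = 2*O
F(a) = 81
x(U) = -4 + 2*U (x(U) = 2*U - 1*4 = 2*U - 4 = -4 + 2*U)
x(F(v(-5*3)))*(-33) = (-4 + 2*81)*(-33) = (-4 + 162)*(-33) = 158*(-33) = -5214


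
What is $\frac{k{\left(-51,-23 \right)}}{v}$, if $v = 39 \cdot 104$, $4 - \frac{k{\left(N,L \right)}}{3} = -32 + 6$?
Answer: $\frac{15}{676} \approx 0.022189$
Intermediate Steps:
$k{\left(N,L \right)} = 90$ ($k{\left(N,L \right)} = 12 - 3 \left(-32 + 6\right) = 12 - -78 = 12 + 78 = 90$)
$v = 4056$
$\frac{k{\left(-51,-23 \right)}}{v} = \frac{90}{4056} = 90 \cdot \frac{1}{4056} = \frac{15}{676}$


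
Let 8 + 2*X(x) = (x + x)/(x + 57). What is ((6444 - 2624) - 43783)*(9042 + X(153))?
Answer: -3612147099/10 ≈ -3.6121e+8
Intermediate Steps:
X(x) = -4 + x/(57 + x) (X(x) = -4 + ((x + x)/(x + 57))/2 = -4 + ((2*x)/(57 + x))/2 = -4 + (2*x/(57 + x))/2 = -4 + x/(57 + x))
((6444 - 2624) - 43783)*(9042 + X(153)) = ((6444 - 2624) - 43783)*(9042 + 3*(-76 - 1*153)/(57 + 153)) = (3820 - 43783)*(9042 + 3*(-76 - 153)/210) = -39963*(9042 + 3*(1/210)*(-229)) = -39963*(9042 - 229/70) = -39963*632711/70 = -3612147099/10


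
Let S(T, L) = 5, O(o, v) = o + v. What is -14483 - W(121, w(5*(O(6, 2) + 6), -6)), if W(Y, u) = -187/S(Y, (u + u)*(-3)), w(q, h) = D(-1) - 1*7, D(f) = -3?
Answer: -72228/5 ≈ -14446.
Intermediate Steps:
w(q, h) = -10 (w(q, h) = -3 - 1*7 = -3 - 7 = -10)
W(Y, u) = -187/5
-14483 - W(121, w(5*(O(6, 2) + 6), -6)) = -14483 - 1*(-187/5) = -14483 + 187/5 = -72228/5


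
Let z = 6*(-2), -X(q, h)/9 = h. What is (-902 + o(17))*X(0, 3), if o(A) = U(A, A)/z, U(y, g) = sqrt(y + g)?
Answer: 24354 + 9*sqrt(34)/4 ≈ 24367.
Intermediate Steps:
X(q, h) = -9*h
U(y, g) = sqrt(g + y)
z = -12
o(A) = -sqrt(2)*sqrt(A)/12 (o(A) = sqrt(A + A)/(-12) = sqrt(2*A)*(-1/12) = (sqrt(2)*sqrt(A))*(-1/12) = -sqrt(2)*sqrt(A)/12)
(-902 + o(17))*X(0, 3) = (-902 - sqrt(2)*sqrt(17)/12)*(-9*3) = (-902 - sqrt(34)/12)*(-27) = 24354 + 9*sqrt(34)/4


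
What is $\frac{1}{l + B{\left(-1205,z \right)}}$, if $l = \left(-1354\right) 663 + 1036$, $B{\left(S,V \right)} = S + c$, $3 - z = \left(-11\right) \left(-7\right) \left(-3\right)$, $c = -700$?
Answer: $- \frac{1}{898571} \approx -1.1129 \cdot 10^{-6}$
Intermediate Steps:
$z = 234$ ($z = 3 - \left(-11\right) \left(-7\right) \left(-3\right) = 3 - 77 \left(-3\right) = 3 - -231 = 3 + 231 = 234$)
$B{\left(S,V \right)} = -700 + S$ ($B{\left(S,V \right)} = S - 700 = -700 + S$)
$l = -896666$ ($l = -897702 + 1036 = -896666$)
$\frac{1}{l + B{\left(-1205,z \right)}} = \frac{1}{-896666 - 1905} = \frac{1}{-898571} = - \frac{1}{898571}$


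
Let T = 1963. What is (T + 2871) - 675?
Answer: 4159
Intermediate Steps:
(T + 2871) - 675 = (1963 + 2871) - 675 = 4834 - 675 = 4159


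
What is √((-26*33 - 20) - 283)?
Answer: 3*I*√129 ≈ 34.073*I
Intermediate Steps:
√((-26*33 - 20) - 283) = √((-858 - 20) - 283) = √(-878 - 283) = √(-1161) = 3*I*√129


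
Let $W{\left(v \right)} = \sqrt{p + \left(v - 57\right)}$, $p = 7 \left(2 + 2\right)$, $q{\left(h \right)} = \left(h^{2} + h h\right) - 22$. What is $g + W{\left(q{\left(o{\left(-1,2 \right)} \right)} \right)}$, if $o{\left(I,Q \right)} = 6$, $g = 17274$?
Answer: $17274 + \sqrt{21} \approx 17279.0$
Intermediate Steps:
$q{\left(h \right)} = -22 + 2 h^{2}$ ($q{\left(h \right)} = \left(h^{2} + h^{2}\right) - 22 = 2 h^{2} - 22 = -22 + 2 h^{2}$)
$p = 28$ ($p = 7 \cdot 4 = 28$)
$W{\left(v \right)} = \sqrt{-29 + v}$ ($W{\left(v \right)} = \sqrt{28 + \left(v - 57\right)} = \sqrt{28 + \left(-57 + v\right)} = \sqrt{-29 + v}$)
$g + W{\left(q{\left(o{\left(-1,2 \right)} \right)} \right)} = 17274 + \sqrt{-29 - \left(22 - 2 \cdot 6^{2}\right)} = 17274 + \sqrt{-29 + \left(-22 + 2 \cdot 36\right)} = 17274 + \sqrt{-29 + \left(-22 + 72\right)} = 17274 + \sqrt{-29 + 50} = 17274 + \sqrt{21}$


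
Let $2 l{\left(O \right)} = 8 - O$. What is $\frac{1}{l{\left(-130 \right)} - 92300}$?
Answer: $- \frac{1}{92231} \approx -1.0842 \cdot 10^{-5}$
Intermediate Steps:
$l{\left(O \right)} = 4 - \frac{O}{2}$ ($l{\left(O \right)} = \frac{8 - O}{2} = 4 - \frac{O}{2}$)
$\frac{1}{l{\left(-130 \right)} - 92300} = \frac{1}{\left(4 - -65\right) - 92300} = \frac{1}{\left(4 + 65\right) - 92300} = \frac{1}{69 - 92300} = \frac{1}{-92231} = - \frac{1}{92231}$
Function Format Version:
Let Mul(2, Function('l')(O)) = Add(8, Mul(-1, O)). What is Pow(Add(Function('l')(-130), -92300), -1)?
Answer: Rational(-1, 92231) ≈ -1.0842e-5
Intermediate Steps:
Function('l')(O) = Add(4, Mul(Rational(-1, 2), O)) (Function('l')(O) = Mul(Rational(1, 2), Add(8, Mul(-1, O))) = Add(4, Mul(Rational(-1, 2), O)))
Pow(Add(Function('l')(-130), -92300), -1) = Pow(Add(Add(4, Mul(Rational(-1, 2), -130)), -92300), -1) = Pow(Add(Add(4, 65), -92300), -1) = Pow(Add(69, -92300), -1) = Pow(-92231, -1) = Rational(-1, 92231)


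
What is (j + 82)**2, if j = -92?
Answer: 100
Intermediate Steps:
(j + 82)**2 = (-92 + 82)**2 = (-10)**2 = 100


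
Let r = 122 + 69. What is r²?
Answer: 36481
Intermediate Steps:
r = 191
r² = 191² = 36481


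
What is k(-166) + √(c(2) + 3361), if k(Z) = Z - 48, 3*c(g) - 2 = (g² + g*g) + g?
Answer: -214 + √3365 ≈ -155.99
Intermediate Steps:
c(g) = ⅔ + g/3 + 2*g²/3 (c(g) = ⅔ + ((g² + g*g) + g)/3 = ⅔ + ((g² + g²) + g)/3 = ⅔ + (2*g² + g)/3 = ⅔ + (g + 2*g²)/3 = ⅔ + (g/3 + 2*g²/3) = ⅔ + g/3 + 2*g²/3)
k(Z) = -48 + Z
k(-166) + √(c(2) + 3361) = (-48 - 166) + √((⅔ + (⅓)*2 + (⅔)*2²) + 3361) = -214 + √((⅔ + ⅔ + (⅔)*4) + 3361) = -214 + √((⅔ + ⅔ + 8/3) + 3361) = -214 + √(4 + 3361) = -214 + √3365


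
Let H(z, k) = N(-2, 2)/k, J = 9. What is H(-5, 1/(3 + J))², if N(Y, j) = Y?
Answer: 576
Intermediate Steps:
H(z, k) = -2/k
H(-5, 1/(3 + J))² = (-2/(1/(3 + 9)))² = (-2/(1/12))² = (-2/1/12)² = (-2*12)² = (-24)² = 576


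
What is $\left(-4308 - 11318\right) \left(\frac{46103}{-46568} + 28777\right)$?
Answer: $- \frac{10469742153429}{23284} \approx -4.4965 \cdot 10^{8}$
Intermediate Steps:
$\left(-4308 - 11318\right) \left(\frac{46103}{-46568} + 28777\right) = - 15626 \left(46103 \left(- \frac{1}{46568}\right) + 28777\right) = - 15626 \left(- \frac{46103}{46568} + 28777\right) = \left(-15626\right) \frac{1340041233}{46568} = - \frac{10469742153429}{23284}$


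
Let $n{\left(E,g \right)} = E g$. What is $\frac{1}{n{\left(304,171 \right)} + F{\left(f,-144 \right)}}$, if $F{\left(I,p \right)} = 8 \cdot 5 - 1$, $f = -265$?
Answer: $\frac{1}{52023} \approx 1.9222 \cdot 10^{-5}$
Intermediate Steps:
$F{\left(I,p \right)} = 39$ ($F{\left(I,p \right)} = 40 - 1 = 39$)
$\frac{1}{n{\left(304,171 \right)} + F{\left(f,-144 \right)}} = \frac{1}{304 \cdot 171 + 39} = \frac{1}{51984 + 39} = \frac{1}{52023}$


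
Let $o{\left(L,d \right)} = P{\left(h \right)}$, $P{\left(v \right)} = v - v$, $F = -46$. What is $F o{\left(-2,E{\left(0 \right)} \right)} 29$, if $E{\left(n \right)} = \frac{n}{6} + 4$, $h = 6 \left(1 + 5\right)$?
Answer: $0$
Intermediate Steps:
$h = 36$ ($h = 6 \cdot 6 = 36$)
$P{\left(v \right)} = 0$
$E{\left(n \right)} = 4 + \frac{n}{6}$ ($E{\left(n \right)} = n \frac{1}{6} + 4 = \frac{n}{6} + 4 = 4 + \frac{n}{6}$)
$o{\left(L,d \right)} = 0$
$F o{\left(-2,E{\left(0 \right)} \right)} 29 = \left(-46\right) 0 \cdot 29 = 0 \cdot 29 = 0$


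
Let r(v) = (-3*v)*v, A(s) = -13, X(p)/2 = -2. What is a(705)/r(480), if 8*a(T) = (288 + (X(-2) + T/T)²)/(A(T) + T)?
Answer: -11/141721600 ≈ -7.7617e-8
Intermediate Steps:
X(p) = -4 (X(p) = 2*(-2) = -4)
r(v) = -3*v²
a(T) = 297/(8*(-13 + T)) (a(T) = ((288 + (-4 + T/T)²)/(-13 + T))/8 = ((288 + (-4 + 1)²)/(-13 + T))/8 = ((288 + (-3)²)/(-13 + T))/8 = ((288 + 9)/(-13 + T))/8 = (297/(-13 + T))/8 = 297/(8*(-13 + T)))
a(705)/r(480) = (297/(8*(-13 + 705)))/((-3*480²)) = ((297/8)/692)/((-3*230400)) = ((297/8)*(1/692))/(-691200) = (297/5536)*(-1/691200) = -11/141721600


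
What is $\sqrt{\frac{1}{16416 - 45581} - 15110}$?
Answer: $\frac{i \sqrt{12852524098915}}{29165} \approx 122.92 i$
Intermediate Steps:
$\sqrt{\frac{1}{16416 - 45581} - 15110} = \sqrt{\frac{1}{-29165} - 15110} = \sqrt{- \frac{1}{29165} - 15110} = \sqrt{- \frac{440683151}{29165}} = \frac{i \sqrt{12852524098915}}{29165}$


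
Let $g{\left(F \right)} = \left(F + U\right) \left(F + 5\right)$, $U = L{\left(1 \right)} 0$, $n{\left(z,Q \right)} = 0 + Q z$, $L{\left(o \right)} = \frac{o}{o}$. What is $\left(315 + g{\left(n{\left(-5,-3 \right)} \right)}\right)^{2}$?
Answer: $378225$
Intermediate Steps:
$L{\left(o \right)} = 1$
$n{\left(z,Q \right)} = Q z$
$U = 0$ ($U = 1 \cdot 0 = 0$)
$g{\left(F \right)} = F \left(5 + F\right)$ ($g{\left(F \right)} = \left(F + 0\right) \left(F + 5\right) = F \left(5 + F\right)$)
$\left(315 + g{\left(n{\left(-5,-3 \right)} \right)}\right)^{2} = \left(315 + \left(-3\right) \left(-5\right) \left(5 - -15\right)\right)^{2} = \left(315 + 15 \left(5 + 15\right)\right)^{2} = \left(315 + 15 \cdot 20\right)^{2} = \left(315 + 300\right)^{2} = 615^{2} = 378225$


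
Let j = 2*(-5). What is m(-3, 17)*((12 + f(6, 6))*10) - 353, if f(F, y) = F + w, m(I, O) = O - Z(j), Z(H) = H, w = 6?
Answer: 6127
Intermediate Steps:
j = -10
m(I, O) = 10 + O (m(I, O) = O - 1*(-10) = O + 10 = 10 + O)
f(F, y) = 6 + F (f(F, y) = F + 6 = 6 + F)
m(-3, 17)*((12 + f(6, 6))*10) - 353 = (10 + 17)*((12 + (6 + 6))*10) - 353 = 27*((12 + 12)*10) - 353 = 27*(24*10) - 353 = 27*240 - 353 = 6480 - 353 = 6127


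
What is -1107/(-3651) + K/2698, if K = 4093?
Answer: 5976743/3283466 ≈ 1.8203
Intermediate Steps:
-1107/(-3651) + K/2698 = -1107/(-3651) + 4093/2698 = -1107*(-1/3651) + 4093*(1/2698) = 369/1217 + 4093/2698 = 5976743/3283466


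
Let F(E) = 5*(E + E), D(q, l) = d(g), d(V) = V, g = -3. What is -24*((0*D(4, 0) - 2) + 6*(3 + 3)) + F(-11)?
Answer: -926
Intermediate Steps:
D(q, l) = -3
F(E) = 10*E (F(E) = 5*(2*E) = 10*E)
-24*((0*D(4, 0) - 2) + 6*(3 + 3)) + F(-11) = -24*((0*(-3) - 2) + 6*(3 + 3)) + 10*(-11) = -24*((0 - 2) + 6*6) - 110 = -24*(-2 + 36) - 110 = -24*34 - 110 = -816 - 110 = -926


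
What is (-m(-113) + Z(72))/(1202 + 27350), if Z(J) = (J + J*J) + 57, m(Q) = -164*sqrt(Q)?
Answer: 5313/28552 + 41*I*sqrt(113)/7138 ≈ 0.18608 + 0.061059*I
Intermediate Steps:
Z(J) = 57 + J + J**2 (Z(J) = (J + J**2) + 57 = 57 + J + J**2)
(-m(-113) + Z(72))/(1202 + 27350) = (-(-164)*sqrt(-113) + (57 + 72 + 72**2))/(1202 + 27350) = (-(-164)*I*sqrt(113) + (57 + 72 + 5184))/28552 = (-(-164)*I*sqrt(113) + 5313)*(1/28552) = (164*I*sqrt(113) + 5313)*(1/28552) = (5313 + 164*I*sqrt(113))*(1/28552) = 5313/28552 + 41*I*sqrt(113)/7138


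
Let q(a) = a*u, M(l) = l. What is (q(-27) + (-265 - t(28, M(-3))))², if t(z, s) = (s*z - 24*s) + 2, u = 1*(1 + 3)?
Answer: 131769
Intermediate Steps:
u = 4 (u = 1*4 = 4)
t(z, s) = 2 - 24*s + s*z (t(z, s) = (-24*s + s*z) + 2 = 2 - 24*s + s*z)
q(a) = 4*a (q(a) = a*4 = 4*a)
(q(-27) + (-265 - t(28, M(-3))))² = (4*(-27) + (-265 - (2 - 24*(-3) - 3*28)))² = (-108 + (-265 - (2 + 72 - 84)))² = (-108 + (-265 - 1*(-10)))² = (-108 + (-265 + 10))² = (-108 - 255)² = (-363)² = 131769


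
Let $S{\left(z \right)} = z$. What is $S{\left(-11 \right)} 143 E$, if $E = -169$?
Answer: $265837$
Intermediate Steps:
$S{\left(-11 \right)} 143 E = \left(-11\right) 143 \left(-169\right) = \left(-1573\right) \left(-169\right) = 265837$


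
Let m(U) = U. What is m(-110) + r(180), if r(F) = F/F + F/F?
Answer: -108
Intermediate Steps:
r(F) = 2 (r(F) = 1 + 1 = 2)
m(-110) + r(180) = -110 + 2 = -108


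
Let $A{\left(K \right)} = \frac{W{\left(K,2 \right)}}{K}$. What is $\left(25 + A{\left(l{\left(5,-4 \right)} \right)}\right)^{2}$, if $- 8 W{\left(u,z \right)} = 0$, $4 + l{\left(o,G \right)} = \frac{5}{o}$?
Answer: $625$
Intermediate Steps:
$l{\left(o,G \right)} = -4 + \frac{5}{o}$
$W{\left(u,z \right)} = 0$ ($W{\left(u,z \right)} = \left(- \frac{1}{8}\right) 0 = 0$)
$A{\left(K \right)} = 0$ ($A{\left(K \right)} = \frac{0}{K} = 0$)
$\left(25 + A{\left(l{\left(5,-4 \right)} \right)}\right)^{2} = \left(25 + 0\right)^{2} = 25^{2} = 625$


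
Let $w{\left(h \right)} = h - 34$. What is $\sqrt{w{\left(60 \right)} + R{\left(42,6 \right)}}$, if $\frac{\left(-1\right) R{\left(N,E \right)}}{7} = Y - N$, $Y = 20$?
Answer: $6 \sqrt{5} \approx 13.416$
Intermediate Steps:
$w{\left(h \right)} = -34 + h$
$R{\left(N,E \right)} = -140 + 7 N$ ($R{\left(N,E \right)} = - 7 \left(20 - N\right) = -140 + 7 N$)
$\sqrt{w{\left(60 \right)} + R{\left(42,6 \right)}} = \sqrt{\left(-34 + 60\right) + \left(-140 + 7 \cdot 42\right)} = \sqrt{26 + \left(-140 + 294\right)} = \sqrt{26 + 154} = \sqrt{180} = 6 \sqrt{5}$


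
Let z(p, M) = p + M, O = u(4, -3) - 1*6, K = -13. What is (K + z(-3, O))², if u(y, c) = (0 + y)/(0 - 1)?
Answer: 676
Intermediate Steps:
u(y, c) = -y (u(y, c) = y/(-1) = y*(-1) = -y)
O = -10 (O = -1*4 - 1*6 = -4 - 6 = -10)
z(p, M) = M + p
(K + z(-3, O))² = (-13 + (-10 - 3))² = (-13 - 13)² = (-26)² = 676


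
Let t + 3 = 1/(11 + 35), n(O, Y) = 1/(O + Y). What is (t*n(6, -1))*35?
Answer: -959/46 ≈ -20.848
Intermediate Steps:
t = -137/46 (t = -3 + 1/(11 + 35) = -3 + 1/46 = -137/46 ≈ -2.9783)
(t*n(6, -1))*35 = -137/(46*(6 - 1))*35 = -137/46/5*35 = -137/46*⅕*35 = -137/230*35 = -959/46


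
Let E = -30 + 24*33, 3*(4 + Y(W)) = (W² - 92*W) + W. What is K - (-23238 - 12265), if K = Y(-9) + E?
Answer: 36561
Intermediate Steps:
Y(W) = -4 - 91*W/3 + W²/3 (Y(W) = -4 + ((W² - 92*W) + W)/3 = -4 + (W² - 91*W)/3 = -4 + (-91*W/3 + W²/3) = -4 - 91*W/3 + W²/3)
E = 762 (E = -30 + 792 = 762)
K = 1058 (K = (-4 - 91/3*(-9) + (⅓)*(-9)²) + 762 = (-4 + 273 + (⅓)*81) + 762 = (-4 + 273 + 27) + 762 = 296 + 762 = 1058)
K - (-23238 - 12265) = 1058 - (-23238 - 12265) = 1058 - 1*(-35503) = 1058 + 35503 = 36561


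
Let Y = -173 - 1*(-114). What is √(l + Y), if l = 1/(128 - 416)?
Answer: I*√33986/24 ≈ 7.6814*I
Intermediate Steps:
l = -1/288 (l = 1/(-288) = -1/288 ≈ -0.0034722)
Y = -59 (Y = -173 + 114 = -59)
√(l + Y) = √(-1/288 - 59) = √(-16993/288) = I*√33986/24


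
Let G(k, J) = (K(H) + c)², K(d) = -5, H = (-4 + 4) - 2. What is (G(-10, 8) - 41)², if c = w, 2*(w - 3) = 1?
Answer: 24025/16 ≈ 1501.6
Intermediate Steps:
w = 7/2 (w = 3 + (½)*1 = 3 + ½ = 7/2 ≈ 3.5000)
H = -2 (H = 0 - 2 = -2)
c = 7/2 ≈ 3.5000
G(k, J) = 9/4 (G(k, J) = (-5 + 7/2)² = (-3/2)² = 9/4)
(G(-10, 8) - 41)² = (9/4 - 41)² = (-155/4)² = 24025/16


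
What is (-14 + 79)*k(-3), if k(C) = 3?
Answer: 195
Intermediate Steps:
(-14 + 79)*k(-3) = (-14 + 79)*3 = 65*3 = 195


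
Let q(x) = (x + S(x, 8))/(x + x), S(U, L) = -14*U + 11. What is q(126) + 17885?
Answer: 4505393/252 ≈ 17879.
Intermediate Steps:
S(U, L) = 11 - 14*U
q(x) = (11 - 13*x)/(2*x) (q(x) = (x + (11 - 14*x))/(x + x) = (11 - 13*x)/((2*x)) = (11 - 13*x)*(1/(2*x)) = (11 - 13*x)/(2*x))
q(126) + 17885 = (½)*(11 - 13*126)/126 + 17885 = (½)*(1/126)*(11 - 1638) + 17885 = (½)*(1/126)*(-1627) + 17885 = -1627/252 + 17885 = 4505393/252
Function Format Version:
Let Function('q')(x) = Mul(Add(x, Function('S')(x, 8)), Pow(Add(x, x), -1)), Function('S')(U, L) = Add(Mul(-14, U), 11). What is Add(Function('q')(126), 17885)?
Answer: Rational(4505393, 252) ≈ 17879.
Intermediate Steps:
Function('S')(U, L) = Add(11, Mul(-14, U))
Function('q')(x) = Mul(Rational(1, 2), Pow(x, -1), Add(11, Mul(-13, x))) (Function('q')(x) = Mul(Add(x, Add(11, Mul(-14, x))), Pow(Add(x, x), -1)) = Mul(Add(11, Mul(-13, x)), Pow(Mul(2, x), -1)) = Mul(Add(11, Mul(-13, x)), Mul(Rational(1, 2), Pow(x, -1))) = Mul(Rational(1, 2), Pow(x, -1), Add(11, Mul(-13, x))))
Add(Function('q')(126), 17885) = Add(Mul(Rational(1, 2), Pow(126, -1), Add(11, Mul(-13, 126))), 17885) = Add(Mul(Rational(1, 2), Rational(1, 126), Add(11, -1638)), 17885) = Add(Mul(Rational(1, 2), Rational(1, 126), -1627), 17885) = Add(Rational(-1627, 252), 17885) = Rational(4505393, 252)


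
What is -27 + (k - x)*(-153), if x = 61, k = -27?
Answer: 13437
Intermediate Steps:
-27 + (k - x)*(-153) = -27 + (-27 - 1*61)*(-153) = -27 + (-27 - 61)*(-153) = -27 - 88*(-153) = -27 + 13464 = 13437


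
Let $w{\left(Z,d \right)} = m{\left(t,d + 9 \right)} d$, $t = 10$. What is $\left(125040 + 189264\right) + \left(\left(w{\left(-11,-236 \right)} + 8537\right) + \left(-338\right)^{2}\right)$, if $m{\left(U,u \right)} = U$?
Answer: $434725$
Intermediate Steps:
$w{\left(Z,d \right)} = 10 d$
$\left(125040 + 189264\right) + \left(\left(w{\left(-11,-236 \right)} + 8537\right) + \left(-338\right)^{2}\right) = \left(125040 + 189264\right) + \left(\left(10 \left(-236\right) + 8537\right) + \left(-338\right)^{2}\right) = 314304 + \left(\left(-2360 + 8537\right) + 114244\right) = 314304 + \left(6177 + 114244\right) = 314304 + 120421 = 434725$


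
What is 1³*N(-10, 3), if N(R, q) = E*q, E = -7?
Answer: -21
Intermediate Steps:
N(R, q) = -7*q
1³*N(-10, 3) = 1³*(-7*3) = 1*(-21) = -21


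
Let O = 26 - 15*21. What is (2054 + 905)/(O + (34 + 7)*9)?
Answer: 2959/80 ≈ 36.987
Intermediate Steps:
O = -289 (O = 26 - 315 = -289)
(2054 + 905)/(O + (34 + 7)*9) = (2054 + 905)/(-289 + (34 + 7)*9) = 2959/(-289 + 41*9) = 2959/(-289 + 369) = 2959/80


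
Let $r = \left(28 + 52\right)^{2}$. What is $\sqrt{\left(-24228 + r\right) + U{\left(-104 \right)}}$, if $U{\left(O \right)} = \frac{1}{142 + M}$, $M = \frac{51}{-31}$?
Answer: $\frac{7 i \sqrt{6887863603}}{4351} \approx 133.52 i$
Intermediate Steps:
$M = - \frac{51}{31}$ ($M = 51 \left(- \frac{1}{31}\right) = - \frac{51}{31} \approx -1.6452$)
$U{\left(O \right)} = \frac{31}{4351}$ ($U{\left(O \right)} = \frac{1}{142 - \frac{51}{31}} = \frac{1}{\frac{4351}{31}} = \frac{31}{4351}$)
$r = 6400$ ($r = 80^{2} = 6400$)
$\sqrt{\left(-24228 + r\right) + U{\left(-104 \right)}} = \sqrt{\left(-24228 + 6400\right) + \frac{31}{4351}} = \sqrt{-17828 + \frac{31}{4351}} = \sqrt{- \frac{77569597}{4351}} = \frac{7 i \sqrt{6887863603}}{4351}$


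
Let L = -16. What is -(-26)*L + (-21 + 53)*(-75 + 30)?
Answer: -1856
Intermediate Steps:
-(-26)*L + (-21 + 53)*(-75 + 30) = -(-26)*(-16) + (-21 + 53)*(-75 + 30) = -13*32 + 32*(-45) = -416 - 1440 = -1856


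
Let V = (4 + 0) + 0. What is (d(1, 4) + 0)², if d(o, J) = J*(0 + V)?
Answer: 256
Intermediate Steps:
V = 4 (V = 4 + 0 = 4)
d(o, J) = 4*J (d(o, J) = J*(0 + 4) = J*4 = 4*J)
(d(1, 4) + 0)² = (4*4 + 0)² = (16 + 0)² = 16² = 256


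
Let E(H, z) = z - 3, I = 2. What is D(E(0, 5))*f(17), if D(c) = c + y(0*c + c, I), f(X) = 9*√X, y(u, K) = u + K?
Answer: 54*√17 ≈ 222.65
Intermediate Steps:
y(u, K) = K + u
E(H, z) = -3 + z
D(c) = 2 + 2*c (D(c) = c + (2 + (0*c + c)) = c + (2 + (0 + c)) = c + (2 + c) = 2 + 2*c)
D(E(0, 5))*f(17) = (2 + 2*(-3 + 5))*(9*√17) = (2 + 2*2)*(9*√17) = (2 + 4)*(9*√17) = 6*(9*√17) = 54*√17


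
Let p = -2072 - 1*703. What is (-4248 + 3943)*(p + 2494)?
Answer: 85705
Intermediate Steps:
p = -2775 (p = -2072 - 703 = -2775)
(-4248 + 3943)*(p + 2494) = (-4248 + 3943)*(-2775 + 2494) = -305*(-281) = 85705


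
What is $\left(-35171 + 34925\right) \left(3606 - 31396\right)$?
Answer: $6836340$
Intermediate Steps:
$\left(-35171 + 34925\right) \left(3606 - 31396\right) = \left(-246\right) \left(-27790\right) = 6836340$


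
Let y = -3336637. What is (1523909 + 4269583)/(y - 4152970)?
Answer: -5793492/7489607 ≈ -0.77354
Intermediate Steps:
(1523909 + 4269583)/(y - 4152970) = (1523909 + 4269583)/(-3336637 - 4152970) = 5793492/(-7489607) = 5793492*(-1/7489607) = -5793492/7489607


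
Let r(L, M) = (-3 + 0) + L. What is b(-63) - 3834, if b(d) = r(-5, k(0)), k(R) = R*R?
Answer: -3842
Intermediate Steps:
k(R) = R²
r(L, M) = -3 + L
b(d) = -8 (b(d) = -3 - 5 = -8)
b(-63) - 3834 = -8 - 3834 = -3842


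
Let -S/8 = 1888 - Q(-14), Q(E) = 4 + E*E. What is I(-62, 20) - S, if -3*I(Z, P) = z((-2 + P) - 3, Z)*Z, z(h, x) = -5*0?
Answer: 13504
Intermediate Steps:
z(h, x) = 0
I(Z, P) = 0 (I(Z, P) = -0*Z = -1/3*0 = 0)
Q(E) = 4 + E**2
S = -13504 (S = -8*(1888 - (4 + (-14)**2)) = -8*(1888 - (4 + 196)) = -8*(1888 - 1*200) = -8*(1888 - 200) = -8*1688 = -13504)
I(-62, 20) - S = 0 - 1*(-13504) = 0 + 13504 = 13504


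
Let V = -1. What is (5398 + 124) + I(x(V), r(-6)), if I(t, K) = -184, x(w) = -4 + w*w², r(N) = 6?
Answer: 5338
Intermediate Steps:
x(w) = -4 + w³
(5398 + 124) + I(x(V), r(-6)) = (5398 + 124) - 184 = 5522 - 184 = 5338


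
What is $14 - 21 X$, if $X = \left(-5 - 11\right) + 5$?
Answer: $245$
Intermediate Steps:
$X = -11$ ($X = -16 + 5 = -11$)
$14 - 21 X = 14 - -231 = 14 + 231 = 245$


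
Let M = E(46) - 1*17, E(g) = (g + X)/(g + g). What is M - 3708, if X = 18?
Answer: -85659/23 ≈ -3724.3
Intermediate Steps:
E(g) = (18 + g)/(2*g) (E(g) = (g + 18)/(g + g) = (18 + g)/((2*g)) = (18 + g)*(1/(2*g)) = (18 + g)/(2*g))
M = -375/23 (M = (½)*(18 + 46)/46 - 1*17 = (½)*(1/46)*64 - 17 = 16/23 - 17 = -375/23 ≈ -16.304)
M - 3708 = -375/23 - 3708 = -85659/23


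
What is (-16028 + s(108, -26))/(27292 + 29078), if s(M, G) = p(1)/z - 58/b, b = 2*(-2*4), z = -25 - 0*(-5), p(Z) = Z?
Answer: -3204883/11274000 ≈ -0.28427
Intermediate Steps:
z = -25 (z = -25 - 1*0 = -25 + 0 = -25)
b = -16 (b = 2*(-8) = -16)
s(M, G) = 717/200 (s(M, G) = 1/(-25) - 58/(-16) = 1*(-1/25) - 58*(-1/16) = -1/25 + 29/8 = 717/200)
(-16028 + s(108, -26))/(27292 + 29078) = (-16028 + 717/200)/(27292 + 29078) = -3204883/200/56370 = -3204883/200*1/56370 = -3204883/11274000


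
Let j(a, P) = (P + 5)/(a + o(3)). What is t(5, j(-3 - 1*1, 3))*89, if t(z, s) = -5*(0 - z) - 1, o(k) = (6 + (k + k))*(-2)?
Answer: 2136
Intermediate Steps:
o(k) = -12 - 4*k (o(k) = (6 + 2*k)*(-2) = -12 - 4*k)
j(a, P) = (5 + P)/(-24 + a) (j(a, P) = (P + 5)/(a + (-12 - 4*3)) = (5 + P)/(a + (-12 - 12)) = (5 + P)/(a - 24) = (5 + P)/(-24 + a))
t(z, s) = -1 + 5*z (t(z, s) = -(-5)*z - 1 = 5*z - 1 = -1 + 5*z)
t(5, j(-3 - 1*1, 3))*89 = (-1 + 5*5)*89 = (-1 + 25)*89 = 24*89 = 2136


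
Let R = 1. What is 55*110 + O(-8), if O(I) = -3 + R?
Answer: 6048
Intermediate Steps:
O(I) = -2 (O(I) = -3 + 1 = -2)
55*110 + O(-8) = 55*110 - 2 = 6050 - 2 = 6048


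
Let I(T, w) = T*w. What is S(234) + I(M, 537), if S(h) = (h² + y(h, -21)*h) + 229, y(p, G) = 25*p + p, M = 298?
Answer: 1638667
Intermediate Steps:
y(p, G) = 26*p
S(h) = 229 + 27*h² (S(h) = (h² + (26*h)*h) + 229 = (h² + 26*h²) + 229 = 27*h² + 229 = 229 + 27*h²)
S(234) + I(M, 537) = (229 + 27*234²) + 298*537 = (229 + 27*54756) + 160026 = (229 + 1478412) + 160026 = 1478641 + 160026 = 1638667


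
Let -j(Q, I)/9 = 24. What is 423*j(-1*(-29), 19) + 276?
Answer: -91092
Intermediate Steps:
j(Q, I) = -216 (j(Q, I) = -9*24 = -216)
423*j(-1*(-29), 19) + 276 = 423*(-216) + 276 = -91368 + 276 = -91092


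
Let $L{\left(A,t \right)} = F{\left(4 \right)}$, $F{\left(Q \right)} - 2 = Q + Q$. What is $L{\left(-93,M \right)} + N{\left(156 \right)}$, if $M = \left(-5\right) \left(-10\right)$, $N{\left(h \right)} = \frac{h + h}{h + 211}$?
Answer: $\frac{3982}{367} \approx 10.85$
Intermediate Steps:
$N{\left(h \right)} = \frac{2 h}{211 + h}$
$M = 50$
$F{\left(Q \right)} = 2 + 2 Q$ ($F{\left(Q \right)} = 2 + \left(Q + Q\right) = 2 + 2 Q$)
$L{\left(A,t \right)} = 10$ ($L{\left(A,t \right)} = 2 + 2 \cdot 4 = 2 + 8 = 10$)
$L{\left(-93,M \right)} + N{\left(156 \right)} = 10 + 2 \cdot 156 \frac{1}{211 + 156} = 10 + 2 \cdot 156 \cdot \frac{1}{367} = 10 + \frac{312}{367} = \frac{3982}{367}$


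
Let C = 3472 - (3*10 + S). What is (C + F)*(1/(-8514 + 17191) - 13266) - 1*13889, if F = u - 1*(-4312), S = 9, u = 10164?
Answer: -2061609046482/8677 ≈ -2.3759e+8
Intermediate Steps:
F = 14476 (F = 10164 - 1*(-4312) = 10164 + 4312 = 14476)
C = 3433 (C = 3472 - (3*10 + 9) = 3472 - (30 + 9) = 3472 - 1*39 = 3472 - 39 = 3433)
(C + F)*(1/(-8514 + 17191) - 13266) - 1*13889 = (3433 + 14476)*(1/(-8514 + 17191) - 13266) - 1*13889 = 17909*(1/8677 - 13266) - 13889 = 17909*(-115109081/8677) - 13889 = -2061488531629/8677 - 13889 = -2061609046482/8677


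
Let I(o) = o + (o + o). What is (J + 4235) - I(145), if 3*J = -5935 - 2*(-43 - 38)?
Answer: 5627/3 ≈ 1875.7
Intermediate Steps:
I(o) = 3*o (I(o) = o + 2*o = 3*o)
J = -5773/3 (J = (-5935 - 2*(-43 - 38))/3 = (-5935 - 2*(-81))/3 = (-5935 + 162)/3 = (⅓)*(-5773) = -5773/3 ≈ -1924.3)
(J + 4235) - I(145) = (-5773/3 + 4235) - 3*145 = 6932/3 - 1*435 = 6932/3 - 435 = 5627/3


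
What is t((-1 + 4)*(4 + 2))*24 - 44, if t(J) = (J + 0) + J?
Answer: 820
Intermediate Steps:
t(J) = 2*J (t(J) = J + J = 2*J)
t((-1 + 4)*(4 + 2))*24 - 44 = (2*((-1 + 4)*(4 + 2)))*24 - 44 = (2*(3*6))*24 - 44 = (2*18)*24 - 44 = 36*24 - 44 = 864 - 44 = 820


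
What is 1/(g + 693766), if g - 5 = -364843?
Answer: 1/328928 ≈ 3.0402e-6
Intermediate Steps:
g = -364838 (g = 5 - 364843 = -364838)
1/(g + 693766) = 1/(-364838 + 693766) = 1/328928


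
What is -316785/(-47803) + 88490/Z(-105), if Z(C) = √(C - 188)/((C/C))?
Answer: 45255/6829 - 88490*I*√293/293 ≈ 6.6269 - 5169.6*I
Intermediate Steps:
Z(C) = √(-188 + C) (Z(C) = √(-188 + C)/1 = √(-188 + C)*1 = √(-188 + C))
-316785/(-47803) + 88490/Z(-105) = -316785/(-47803) + 88490/(√(-188 - 105)) = -316785*(-1/47803) + 88490/(√(-293)) = 45255/6829 + 88490/((I*√293)) = 45255/6829 + 88490*(-I*√293/293) = 45255/6829 - 88490*I*√293/293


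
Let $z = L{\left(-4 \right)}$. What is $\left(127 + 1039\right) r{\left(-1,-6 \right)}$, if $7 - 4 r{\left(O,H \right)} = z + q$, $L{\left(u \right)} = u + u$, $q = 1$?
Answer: $4081$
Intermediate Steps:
$L{\left(u \right)} = 2 u$
$z = -8$ ($z = 2 \left(-4\right) = -8$)
$r{\left(O,H \right)} = \frac{7}{2}$ ($r{\left(O,H \right)} = \frac{7}{4} - \frac{-8 + 1}{4} = \frac{7}{4} - - \frac{7}{4} = \frac{7}{4} + \frac{7}{4} = \frac{7}{2}$)
$\left(127 + 1039\right) r{\left(-1,-6 \right)} = \left(127 + 1039\right) \frac{7}{2} = 1166 \cdot \frac{7}{2} = 4081$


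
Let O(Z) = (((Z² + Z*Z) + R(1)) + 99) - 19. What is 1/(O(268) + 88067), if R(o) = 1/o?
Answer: 1/231796 ≈ 4.3141e-6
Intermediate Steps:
O(Z) = 81 + 2*Z² (O(Z) = (((Z² + Z*Z) + 1/1) + 99) - 19 = (((Z² + Z²) + 1) + 99) - 19 = ((2*Z² + 1) + 99) - 19 = ((1 + 2*Z²) + 99) - 19 = (100 + 2*Z²) - 19 = 81 + 2*Z²)
1/(O(268) + 88067) = 1/((81 + 2*268²) + 88067) = 1/((81 + 2*71824) + 88067) = 1/((81 + 143648) + 88067) = 1/(143729 + 88067) = 1/231796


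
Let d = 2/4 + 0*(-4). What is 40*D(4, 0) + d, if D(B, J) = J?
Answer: ½ ≈ 0.50000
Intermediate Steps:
d = ½ (d = 2*(¼) + 0 = ½ + 0 = ½ ≈ 0.50000)
40*D(4, 0) + d = 40*0 + ½ = 0 + ½ = ½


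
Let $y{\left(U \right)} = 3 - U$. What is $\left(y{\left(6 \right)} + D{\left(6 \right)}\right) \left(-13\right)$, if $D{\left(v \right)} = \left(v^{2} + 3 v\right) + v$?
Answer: $-741$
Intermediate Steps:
$D{\left(v \right)} = v^{2} + 4 v$
$\left(y{\left(6 \right)} + D{\left(6 \right)}\right) \left(-13\right) = \left(\left(3 - 6\right) + 6 \left(4 + 6\right)\right) \left(-13\right) = \left(\left(3 - 6\right) + 6 \cdot 10\right) \left(-13\right) = \left(-3 + 60\right) \left(-13\right) = 57 \left(-13\right) = -741$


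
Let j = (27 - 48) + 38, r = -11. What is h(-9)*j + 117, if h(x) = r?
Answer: -70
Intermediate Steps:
h(x) = -11
j = 17 (j = -21 + 38 = 17)
h(-9)*j + 117 = -11*17 + 117 = -187 + 117 = -70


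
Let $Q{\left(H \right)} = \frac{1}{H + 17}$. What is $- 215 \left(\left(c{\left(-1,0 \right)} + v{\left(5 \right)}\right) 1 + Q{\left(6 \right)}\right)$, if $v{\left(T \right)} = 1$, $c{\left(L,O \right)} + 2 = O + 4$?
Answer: $- \frac{15050}{23} \approx -654.35$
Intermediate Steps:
$c{\left(L,O \right)} = 2 + O$ ($c{\left(L,O \right)} = -2 + \left(O + 4\right) = -2 + \left(4 + O\right) = 2 + O$)
$Q{\left(H \right)} = \frac{1}{17 + H}$
$- 215 \left(\left(c{\left(-1,0 \right)} + v{\left(5 \right)}\right) 1 + Q{\left(6 \right)}\right) = - 215 \left(\left(\left(2 + 0\right) + 1\right) 1 + \frac{1}{17 + 6}\right) = - 215 \left(\left(2 + 1\right) 1 + \frac{1}{23}\right) = - 215 \left(3 \cdot 1 + \frac{1}{23}\right) = - 215 \left(3 + \frac{1}{23}\right) = \left(-215\right) \frac{70}{23} = - \frac{15050}{23}$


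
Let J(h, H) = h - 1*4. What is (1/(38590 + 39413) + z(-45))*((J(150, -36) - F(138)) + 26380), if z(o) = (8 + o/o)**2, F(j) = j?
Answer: 18525091408/8667 ≈ 2.1374e+6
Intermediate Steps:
J(h, H) = -4 + h (J(h, H) = h - 4 = -4 + h)
z(o) = 81 (z(o) = (8 + 1)**2 = 9**2 = 81)
(1/(38590 + 39413) + z(-45))*((J(150, -36) - F(138)) + 26380) = (1/(38590 + 39413) + 81)*(((-4 + 150) - 1*138) + 26380) = (1/78003 + 81)*((146 - 138) + 26380) = (1/78003 + 81)*(8 + 26380) = (6318244/78003)*26388 = 18525091408/8667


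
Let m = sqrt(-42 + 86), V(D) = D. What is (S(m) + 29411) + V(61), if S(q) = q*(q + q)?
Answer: 29560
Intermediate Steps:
m = 2*sqrt(11) (m = sqrt(44) = 2*sqrt(11) ≈ 6.6332)
S(q) = 2*q**2 (S(q) = q*(2*q) = 2*q**2)
(S(m) + 29411) + V(61) = (2*(2*sqrt(11))**2 + 29411) + 61 = (2*44 + 29411) + 61 = (88 + 29411) + 61 = 29499 + 61 = 29560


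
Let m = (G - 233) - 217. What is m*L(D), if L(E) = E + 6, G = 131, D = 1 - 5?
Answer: -638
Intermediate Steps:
D = -4
L(E) = 6 + E
m = -319 (m = (131 - 233) - 217 = -102 - 217 = -319)
m*L(D) = -319*(6 - 4) = -319*2 = -638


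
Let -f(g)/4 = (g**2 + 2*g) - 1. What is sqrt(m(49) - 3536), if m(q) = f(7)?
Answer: 2*I*sqrt(946) ≈ 61.514*I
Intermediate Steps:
f(g) = 4 - 8*g - 4*g**2 (f(g) = -4*((g**2 + 2*g) - 1) = -4*(-1 + g**2 + 2*g) = 4 - 8*g - 4*g**2)
m(q) = -248 (m(q) = 4 - 8*7 - 4*7**2 = 4 - 56 - 4*49 = 4 - 56 - 196 = -248)
sqrt(m(49) - 3536) = sqrt(-248 - 3536) = sqrt(-3784) = 2*I*sqrt(946)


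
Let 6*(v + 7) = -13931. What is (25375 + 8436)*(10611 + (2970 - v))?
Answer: 3227564249/6 ≈ 5.3793e+8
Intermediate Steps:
v = -13973/6 (v = -7 + (⅙)*(-13931) = -7 - 13931/6 = -13973/6 ≈ -2328.8)
(25375 + 8436)*(10611 + (2970 - v)) = (25375 + 8436)*(10611 + (2970 - 1*(-13973/6))) = 33811*(10611 + (2970 + 13973/6)) = 33811*(10611 + 31793/6) = 33811*(95459/6) = 3227564249/6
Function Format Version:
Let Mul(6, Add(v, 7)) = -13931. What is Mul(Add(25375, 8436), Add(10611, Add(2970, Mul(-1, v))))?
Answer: Rational(3227564249, 6) ≈ 5.3793e+8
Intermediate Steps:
v = Rational(-13973, 6) (v = Add(-7, Mul(Rational(1, 6), -13931)) = Add(-7, Rational(-13931, 6)) = Rational(-13973, 6) ≈ -2328.8)
Mul(Add(25375, 8436), Add(10611, Add(2970, Mul(-1, v)))) = Mul(Add(25375, 8436), Add(10611, Add(2970, Mul(-1, Rational(-13973, 6))))) = Mul(33811, Add(10611, Add(2970, Rational(13973, 6)))) = Mul(33811, Add(10611, Rational(31793, 6))) = Mul(33811, Rational(95459, 6)) = Rational(3227564249, 6)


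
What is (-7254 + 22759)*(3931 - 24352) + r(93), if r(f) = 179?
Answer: -316627426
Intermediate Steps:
(-7254 + 22759)*(3931 - 24352) + r(93) = (-7254 + 22759)*(3931 - 24352) + 179 = 15505*(-20421) + 179 = -316627605 + 179 = -316627426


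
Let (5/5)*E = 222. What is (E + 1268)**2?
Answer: 2220100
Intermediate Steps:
E = 222
(E + 1268)**2 = (222 + 1268)**2 = 1490**2 = 2220100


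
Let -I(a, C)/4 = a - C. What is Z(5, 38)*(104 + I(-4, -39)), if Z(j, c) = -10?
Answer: 360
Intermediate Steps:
I(a, C) = -4*a + 4*C (I(a, C) = -4*(a - C) = -4*a + 4*C)
Z(5, 38)*(104 + I(-4, -39)) = -10*(104 + (-4*(-4) + 4*(-39))) = -10*(104 + (16 - 156)) = -10*(104 - 140) = -10*(-36) = 360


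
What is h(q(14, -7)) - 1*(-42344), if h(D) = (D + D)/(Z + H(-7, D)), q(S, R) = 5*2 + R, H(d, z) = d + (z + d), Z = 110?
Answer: 1397354/33 ≈ 42344.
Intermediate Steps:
H(d, z) = z + 2*d (H(d, z) = d + (d + z) = z + 2*d)
q(S, R) = 10 + R
h(D) = 2*D/(96 + D) (h(D) = (D + D)/(110 + (D + 2*(-7))) = (2*D)/(110 + (D - 14)) = (2*D)/(110 + (-14 + D)) = (2*D)/(96 + D) = 2*D/(96 + D))
h(q(14, -7)) - 1*(-42344) = 2*(10 - 7)/(96 + (10 - 7)) - 1*(-42344) = 2*3/(96 + 3) + 42344 = 2*3/99 + 42344 = 2*3*(1/99) + 42344 = 2/33 + 42344 = 1397354/33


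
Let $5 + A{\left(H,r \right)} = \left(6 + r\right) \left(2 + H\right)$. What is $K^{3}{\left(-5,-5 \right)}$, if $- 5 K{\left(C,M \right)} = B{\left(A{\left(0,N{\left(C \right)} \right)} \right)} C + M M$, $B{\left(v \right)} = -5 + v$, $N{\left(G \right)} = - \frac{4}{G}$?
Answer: $- \frac{343}{125} \approx -2.744$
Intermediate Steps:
$A{\left(H,r \right)} = -5 + \left(2 + H\right) \left(6 + r\right)$ ($A{\left(H,r \right)} = -5 + \left(6 + r\right) \left(2 + H\right) = -5 + \left(2 + H\right) \left(6 + r\right)$)
$K{\left(C,M \right)} = - \frac{M^{2}}{5} - \frac{C \left(2 - \frac{8}{C}\right)}{5}$ ($K{\left(C,M \right)} = - \frac{\left(-5 + \left(7 + 2 \left(- \frac{4}{C}\right) + 6 \cdot 0 + 0 \left(- \frac{4}{C}\right)\right)\right) C + M M}{5} = - \frac{\left(-5 + \left(7 - \frac{8}{C} + 0 + 0\right)\right) C + M^{2}}{5} = - \frac{\left(-5 + \left(7 - \frac{8}{C}\right)\right) C + M^{2}}{5} = - \frac{\left(2 - \frac{8}{C}\right) C + M^{2}}{5} = - \frac{C \left(2 - \frac{8}{C}\right) + M^{2}}{5} = - \frac{M^{2} + C \left(2 - \frac{8}{C}\right)}{5} = - \frac{M^{2}}{5} - \frac{C \left(2 - \frac{8}{C}\right)}{5}$)
$K^{3}{\left(-5,-5 \right)} = \left(\frac{8}{5} - -2 - \frac{\left(-5\right)^{2}}{5}\right)^{3} = \left(\frac{8}{5} + 2 - 5\right)^{3} = \left(- \frac{7}{5}\right)^{3} = - \frac{343}{125}$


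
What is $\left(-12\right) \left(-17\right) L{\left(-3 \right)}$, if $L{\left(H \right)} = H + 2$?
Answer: $-204$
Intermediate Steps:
$L{\left(H \right)} = 2 + H$
$\left(-12\right) \left(-17\right) L{\left(-3 \right)} = \left(-12\right) \left(-17\right) \left(2 - 3\right) = 204 \left(-1\right) = -204$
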